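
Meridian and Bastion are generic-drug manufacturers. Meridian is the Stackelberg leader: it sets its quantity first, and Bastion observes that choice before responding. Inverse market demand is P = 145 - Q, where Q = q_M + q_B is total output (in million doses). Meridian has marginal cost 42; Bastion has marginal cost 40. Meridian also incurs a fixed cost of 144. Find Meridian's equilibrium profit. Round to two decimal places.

Solve by backward induction. Given q_M, the follower Bastion maximises π_B = (145 - q_M - q_B)q_B - 40q_B.
Setting the follower's marginal profit to zero, 105 - q_M - 2q_B = 0, i.e. q_B = (105 - q_M)/2.
The leader anticipates this reaction. Substituting into P = 145 - Q gives P = 185/2 - (1/2)q_M, so π_M = (185/2 - (1/2)q_M)q_M - 42q_M.
The leader's first-order condition 101/2 - q_M = 0 yields q_M = 101/2.
Then q_B = (105 - 101/2)/2 = 109/4.
Price P = 145 - 311/4 = 269/4.
Meridian's profit: (269/4 - 42)·(101/2) - 144 = 1131.1250.

1131.13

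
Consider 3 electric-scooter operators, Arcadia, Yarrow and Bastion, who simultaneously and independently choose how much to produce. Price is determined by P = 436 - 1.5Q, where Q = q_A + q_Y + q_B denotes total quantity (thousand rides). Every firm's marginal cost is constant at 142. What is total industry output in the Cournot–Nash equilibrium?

Each firm earns π_i = (436 - 1.5Q)q_i - 142q_i.
First-order condition (treating rivals' output as given): 294 - 3q_i - (3/2)·Σ_{j≠i} q_j = 0.
By symmetry each firm produces the same amount; substituting Σ_{j≠i} q_j = 2q_i yields q_i = 294/6 = 49.
Total output Q = 49 + 49 + 49 = 147.

147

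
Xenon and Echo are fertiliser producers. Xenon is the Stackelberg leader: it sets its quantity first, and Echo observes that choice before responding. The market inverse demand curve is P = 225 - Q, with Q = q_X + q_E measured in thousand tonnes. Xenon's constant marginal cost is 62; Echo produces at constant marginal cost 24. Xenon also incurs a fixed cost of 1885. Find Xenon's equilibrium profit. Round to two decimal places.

Solve by backward induction. Given q_X, the follower Echo maximises π_E = (225 - q_X - q_E)q_E - 24q_E.
Setting the follower's marginal profit to zero, 201 - q_X - 2q_E = 0, i.e. q_E = (201 - q_X)/2.
The leader anticipates this reaction. Substituting into P = 225 - Q gives P = 249/2 - (1/2)q_X, so π_X = (249/2 - (1/2)q_X)q_X - 62q_X.
Leader FOC: 125/2 - q_X = 0, so q_X = 125/2.
Then q_E = (201 - 125/2)/2 = 277/4.
Price P = 225 - 527/4 = 373/4.
Xenon's profit: (373/4 - 62)·(125/2) - 1885 = 545/8.

68.13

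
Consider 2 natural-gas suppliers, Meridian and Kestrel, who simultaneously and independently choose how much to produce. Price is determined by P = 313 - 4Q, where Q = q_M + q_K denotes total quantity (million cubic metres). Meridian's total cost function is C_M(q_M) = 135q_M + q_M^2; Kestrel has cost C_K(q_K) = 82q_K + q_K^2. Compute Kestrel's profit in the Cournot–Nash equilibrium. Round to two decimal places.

Meridian's profit: π_M = (313 - 4Q)q_M - (135q_M + q_M²). Setting ∂π_M/∂q_M = 0: 178 - 10q_M - 4(q_K) = 0.
Kestrel's first-order condition: 231 - 10q_K - 4(q_M) = 0.
Best responses: q_M = (178 - 4q_K)/10, q_K = (231 - 4q_M)/10.
Substituting one into the other gives q_M = 214/21 and q_K = 799/42.
Price P = 313 - 4·(409/14) = 1373/7.
Kestrel's profit: (1373/7)·(799/42) - 82·(799/42) - (799/42)² = 1809.5266.

1809.53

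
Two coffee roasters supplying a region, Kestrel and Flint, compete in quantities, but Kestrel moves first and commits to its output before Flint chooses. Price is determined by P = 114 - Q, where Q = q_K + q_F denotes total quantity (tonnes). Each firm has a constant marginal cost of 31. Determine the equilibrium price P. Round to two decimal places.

51.75

Solve by backward induction. Given q_K, the follower Flint maximises π_F = (114 - q_K - q_F)q_F - 31q_F.
Follower FOC: 83 - q_K - 2q_F = 0, so q_F(q_K) = (83 - q_K)/2.
Kestrel substitutes q_F(q_K) into its own profit: π_K = q_K(114 - q_K - (83 - q_K)/2) - 31q_K = (145/2 - (1/2)q_K)q_K - 31q_K.
The leader's first-order condition 83/2 - q_K = 0 yields q_K = 83/2.
Then q_F = (83 - 83/2)/2 = 83/4.
Total output Q = 249/4, so price P = 114 - 249/4 = 207/4.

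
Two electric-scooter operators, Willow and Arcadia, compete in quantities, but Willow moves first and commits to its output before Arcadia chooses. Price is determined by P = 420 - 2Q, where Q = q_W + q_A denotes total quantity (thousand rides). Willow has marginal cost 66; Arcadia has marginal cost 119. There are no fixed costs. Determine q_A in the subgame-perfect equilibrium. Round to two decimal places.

24.38

Solve by backward induction. Given q_W, the follower Arcadia maximises π_A = (420 - 2q_W - 2q_A)q_A - 119q_A.
Follower FOC: 301 - 2q_W - 4q_A = 0, so q_A(q_W) = (301 - 2q_W)/4.
The leader anticipates this reaction. Substituting into P = 420 - 2Q gives P = 539/2 - q_W, so π_W = (539/2 - q_W)q_W - 66q_W.
Leader FOC: 407/2 - 2q_W = 0, so q_W = 407/4.
Then q_A = (301 - 2·(407/4))/4 = 195/8.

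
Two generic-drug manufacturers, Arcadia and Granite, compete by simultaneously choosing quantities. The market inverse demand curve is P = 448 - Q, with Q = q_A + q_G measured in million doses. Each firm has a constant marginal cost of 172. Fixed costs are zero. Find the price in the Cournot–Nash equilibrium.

A representative firm's profit is π_i = q_i(448 - Q) - 172q_i.
Setting ∂π_i/∂q_i = 0 with rivals' quantities fixed: 276 - 2q_i - q_j = 0.
By symmetry each firm produces the same amount; substituting q_j = q_i yields q_i = 276/3 = 92.
Total output Q = 184, so price P = 448 - 184 = 264.

264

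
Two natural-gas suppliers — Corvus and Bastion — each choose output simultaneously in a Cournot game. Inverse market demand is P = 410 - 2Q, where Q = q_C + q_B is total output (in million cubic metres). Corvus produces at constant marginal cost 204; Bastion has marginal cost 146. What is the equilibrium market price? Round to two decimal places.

Corvus's profit: π_C = (410 - 2Q)q_C - (204q_C). Setting ∂π_C/∂q_C = 0: 206 - 4q_C - 2(q_B) = 0.
Bastion's first-order condition: 264 - 4q_B - 2(q_C) = 0.
Rearranging gives the reaction functions q_C = (206 - 2q_B)/4 and q_B = (264 - 2q_C)/4.
Substituting one into the other gives q_C = 74/3 and q_B = 161/3.
Total output Q = 235/3, so price P = 410 - 2·(235/3) = 760/3.

253.33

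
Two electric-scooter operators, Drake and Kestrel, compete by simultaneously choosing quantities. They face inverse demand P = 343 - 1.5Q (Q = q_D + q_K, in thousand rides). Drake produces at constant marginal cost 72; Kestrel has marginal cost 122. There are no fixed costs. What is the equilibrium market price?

Drake's profit: π_D = (343 - 1.5Q)q_D - (72q_D). Setting ∂π_D/∂q_D = 0: 271 - 3q_D - (3/2)(q_K) = 0.
Kestrel's profit: π_K = (343 - 1.5Q)q_K - (122q_K). Setting ∂π_K/∂q_K = 0: 221 - 3q_K - (3/2)(q_D) = 0.
Best responses: q_D = (271 - (3/2)q_K)/3, q_K = (221 - (3/2)q_D)/3.
Solving the pair: q_D = 214/3, q_K = 38.
Total output Q = 328/3, so price P = 343 - (3/2)·(328/3) = 179.

179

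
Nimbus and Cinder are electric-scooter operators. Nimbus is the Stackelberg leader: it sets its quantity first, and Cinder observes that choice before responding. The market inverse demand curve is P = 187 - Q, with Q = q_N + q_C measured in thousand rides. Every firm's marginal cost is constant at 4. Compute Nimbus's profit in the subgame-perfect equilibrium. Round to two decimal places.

Solve by backward induction. Given q_N, the follower Cinder maximises π_C = (187 - q_N - q_C)q_C - 4q_C.
∂π_C/∂q_C = 183 - q_N - 2q_C = 0 gives the reaction function q_C = (183 - q_N)/2.
Nimbus substitutes q_C(q_N) into its own profit: π_N = q_N(187 - q_N - (183 - q_N)/2) - 4q_N = (191/2 - (1/2)q_N)q_N - 4q_N.
Maximising: ∂π_N/∂q_N = 183/2 - q_N = 0, giving q_N = 183/2.
Then q_C = (183 - 183/2)/2 = 183/4.
Price P = 187 - 549/4 = 199/4.
Nimbus's profit: (199/4 - 4)·(183/2) = 4186.1250.

4186.13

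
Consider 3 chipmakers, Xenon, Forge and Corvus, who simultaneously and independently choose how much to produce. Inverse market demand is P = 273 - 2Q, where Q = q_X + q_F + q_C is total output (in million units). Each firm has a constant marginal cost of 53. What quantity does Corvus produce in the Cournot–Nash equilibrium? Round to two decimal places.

27.50

A representative firm's profit is π_i = q_i(273 - 2Q) - 53q_i.
Setting ∂π_i/∂q_i = 0 with rivals' quantities fixed: 220 - 4q_i - 2·Σ_{j≠i} q_j = 0.
By symmetry each firm produces the same amount; substituting Σ_{j≠i} q_j = 2q_i yields q_i = 220/8 = 55/2.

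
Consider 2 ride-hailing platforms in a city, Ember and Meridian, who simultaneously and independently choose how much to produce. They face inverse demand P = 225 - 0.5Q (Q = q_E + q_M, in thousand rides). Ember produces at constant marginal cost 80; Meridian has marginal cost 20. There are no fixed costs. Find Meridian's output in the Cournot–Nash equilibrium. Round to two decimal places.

176.67

Ember's profit: π_E = (225 - 0.5Q)q_E - (80q_E). Setting ∂π_E/∂q_E = 0: 145 - q_E - (1/2)(q_M) = 0.
Meridian's first-order condition: 205 - q_M - (1/2)(q_E) = 0.
Best responses: q_E = (145 - (1/2)q_M), q_M = (205 - (1/2)q_E).
Substituting one into the other gives q_E = 170/3 and q_M = 530/3.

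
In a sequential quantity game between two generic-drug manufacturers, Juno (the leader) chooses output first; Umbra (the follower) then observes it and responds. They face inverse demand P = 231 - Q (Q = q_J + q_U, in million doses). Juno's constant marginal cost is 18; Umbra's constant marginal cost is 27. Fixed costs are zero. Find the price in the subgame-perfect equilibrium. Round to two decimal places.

Solve by backward induction. Given q_J, the follower Umbra maximises π_U = (231 - q_J - q_U)q_U - 27q_U.
Follower FOC: 204 - q_J - 2q_U = 0, so q_U(q_J) = (204 - q_J)/2.
The leader anticipates this reaction. Substituting into P = 231 - Q gives P = 129 - (1/2)q_J, so π_J = (129 - (1/2)q_J)q_J - 18q_J.
Maximising: ∂π_J/∂q_J = 111 - q_J = 0, giving q_J = 111.
Then q_U = (204 - 111)/2 = 93/2.
Total output Q = 315/2, so price P = 231 - 315/2 = 147/2.

73.50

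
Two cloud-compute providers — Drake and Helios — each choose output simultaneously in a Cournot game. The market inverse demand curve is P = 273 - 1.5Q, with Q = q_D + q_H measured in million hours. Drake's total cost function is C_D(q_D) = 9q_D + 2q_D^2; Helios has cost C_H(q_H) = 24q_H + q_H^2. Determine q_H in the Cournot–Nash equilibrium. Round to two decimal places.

Drake's profit: π_D = (273 - 1.5Q)q_D - (9q_D + 2q_D²). Setting ∂π_D/∂q_D = 0: 264 - 7q_D - (3/2)(q_H) = 0.
Helios's profit: π_H = (273 - 1.5Q)q_H - (24q_H + q_H²). Setting ∂π_H/∂q_H = 0: 249 - 5q_H - (3/2)(q_D) = 0.
Best responses: q_D = (264 - (3/2)q_H)/7, q_H = (249 - (3/2)q_D)/5.
Solving the pair: q_D = 28.9008, q_H = 41.1298.

41.13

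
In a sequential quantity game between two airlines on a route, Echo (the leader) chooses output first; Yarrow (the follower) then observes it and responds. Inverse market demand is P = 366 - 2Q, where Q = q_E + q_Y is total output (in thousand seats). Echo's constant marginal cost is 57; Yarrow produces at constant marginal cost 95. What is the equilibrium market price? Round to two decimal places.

The follower Yarrow best-responds to any q_E: π_Y = (366 - 2Q)q_Y - 95q_Y.
∂π_Y/∂q_Y = 271 - 2q_E - 4q_Y = 0 gives the reaction function q_Y = (271 - 2q_E)/4.
Echo substitutes q_Y(q_E) into its own profit: π_E = q_E(366 - 2q_E - (271 - 2q_E)/2) - 57q_E = (461/2 - q_E)q_E - 57q_E.
Leader FOC: 347/2 - 2q_E = 0, so q_E = 347/4.
Then q_Y = (271 - 2·(347/4))/4 = 195/8.
Total output Q = 889/8, so price P = 366 - 2·(889/8) = 575/4.

143.75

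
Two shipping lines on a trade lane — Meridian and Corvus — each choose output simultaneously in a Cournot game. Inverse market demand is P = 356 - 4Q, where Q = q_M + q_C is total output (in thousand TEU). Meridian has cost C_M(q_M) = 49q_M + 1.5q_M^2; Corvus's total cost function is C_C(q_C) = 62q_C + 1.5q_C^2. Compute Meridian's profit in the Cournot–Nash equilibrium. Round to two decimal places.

Meridian's profit: π_M = (356 - 4Q)q_M - (49q_M + (3/2)q_M²). Setting ∂π_M/∂q_M = 0: 307 - 11q_M - 4(q_C) = 0.
Corvus's profit: π_C = (356 - 4Q)q_C - (62q_C + (3/2)q_C²). Setting ∂π_C/∂q_C = 0: 294 - 11q_C - 4(q_M) = 0.
So q_M = (307 - 4q_C)/11 and q_C = (294 - 4q_M)/11.
Substituting one into the other gives q_M = 20.9619 and q_C = 19.1048.
Price P = 356 - 4·(601/15) = 195.7333.
Meridian's profit: 195.7333·20.9619 - 49·20.9619 - (3/2)·20.9619² = 2416.7080.

2416.71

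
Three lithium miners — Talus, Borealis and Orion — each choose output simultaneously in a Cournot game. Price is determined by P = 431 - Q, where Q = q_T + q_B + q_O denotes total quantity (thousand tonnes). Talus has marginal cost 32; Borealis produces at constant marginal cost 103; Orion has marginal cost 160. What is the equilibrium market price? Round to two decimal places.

181.50

Talus's profit: π_T = (431 - Q)q_T - (32q_T). Setting ∂π_T/∂q_T = 0: 399 - 2q_T - (q_B + q_O) = 0.
Borealis's profit: π_B = (431 - Q)q_B - (103q_B). Setting ∂π_B/∂q_B = 0: 328 - 2q_B - (q_T + q_O) = 0.
Orion's profit: π_O = (431 - Q)q_O - (160q_O). Setting ∂π_O/∂q_O = 0: 271 - 2q_O - (q_T + q_B) = 0.
Summing all 3 equations gives 998 − 4Q = 0, hence Q = 499/2.
Back-substituting: q_T = (399 − 499/2) = 299/2, q_B = (328 − 499/2) = 157/2, q_O = (271 − 499/2) = 43/2.
Total output Q = 499/2, so price P = 431 - 499/2 = 363/2.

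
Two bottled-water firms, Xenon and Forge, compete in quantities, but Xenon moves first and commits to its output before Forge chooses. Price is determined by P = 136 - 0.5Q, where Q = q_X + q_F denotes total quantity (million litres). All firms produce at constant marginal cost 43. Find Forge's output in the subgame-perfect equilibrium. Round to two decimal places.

Solve by backward induction. Given q_X, the follower Forge maximises π_F = (136 - (1/2)q_X - (1/2)q_F)q_F - 43q_F.
∂π_F/∂q_F = 93 - (1/2)q_X - q_F = 0 gives the reaction function q_F = (93 - (1/2)q_X).
Xenon substitutes q_F(q_X) into its own profit: π_X = q_X(136 - (1/2)q_X - (93 - (1/2)q_X)/2) - 43q_X = (179/2 - (1/4)q_X)q_X - 43q_X.
The leader's first-order condition 93/2 - (1/2)q_X = 0 yields q_X = 93.
Then q_F = (93 - (1/2)·93) = 93/2.

46.50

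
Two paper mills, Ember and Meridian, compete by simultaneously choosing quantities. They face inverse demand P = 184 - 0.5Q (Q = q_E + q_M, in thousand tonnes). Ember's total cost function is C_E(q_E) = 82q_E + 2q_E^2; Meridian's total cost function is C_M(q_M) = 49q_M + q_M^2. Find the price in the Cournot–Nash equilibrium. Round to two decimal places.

Ember's profit: π_E = (184 - 0.5Q)q_E - (82q_E + 2q_E²). Setting ∂π_E/∂q_E = 0: 102 - 5q_E - (1/2)(q_M) = 0.
Meridian's profit: π_M = (184 - 0.5Q)q_M - (49q_M + q_M²). Setting ∂π_M/∂q_M = 0: 135 - 3q_M - (1/2)(q_E) = 0.
Best responses: q_E = (102 - (1/2)q_M)/5, q_M = (135 - (1/2)q_E)/3.
Solving the pair: q_E = 954/59, q_M = 42.3051.
Total output Q = 58.4746, so price P = 184 - (1/2)·58.4746 = 154.7627.

154.76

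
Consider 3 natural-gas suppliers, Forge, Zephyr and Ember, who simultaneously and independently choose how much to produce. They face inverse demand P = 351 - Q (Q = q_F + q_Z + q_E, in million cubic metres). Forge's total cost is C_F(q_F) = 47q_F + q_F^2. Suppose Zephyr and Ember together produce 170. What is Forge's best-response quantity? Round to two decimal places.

33.50

With rivals' combined output fixed at 170, Forge's profit is π_F = (351 - 170 - q_F)q_F - (47q_F + q_F²) = (181 - q_F)q_F - (47q_F + q_F²).
∂π_F/∂q_F = 134 - 4q_F = 0, so q_F = 67/2.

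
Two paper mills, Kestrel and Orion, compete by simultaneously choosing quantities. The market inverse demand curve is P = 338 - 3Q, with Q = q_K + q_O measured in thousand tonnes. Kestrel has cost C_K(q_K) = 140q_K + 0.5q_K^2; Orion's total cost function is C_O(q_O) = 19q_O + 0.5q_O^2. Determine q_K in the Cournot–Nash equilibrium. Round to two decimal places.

10.73

Kestrel's profit: π_K = (338 - 3Q)q_K - (140q_K + (1/2)q_K²). Setting ∂π_K/∂q_K = 0: 198 - 7q_K - 3(q_O) = 0.
Orion's profit: π_O = (338 - 3Q)q_O - (19q_O + (1/2)q_O²). Setting ∂π_O/∂q_O = 0: 319 - 7q_O - 3(q_K) = 0.
So q_K = (198 - 3q_O)/7 and q_O = (319 - 3q_K)/7.
Substituting one into the other gives q_K = 429/40 and q_O = 1639/40.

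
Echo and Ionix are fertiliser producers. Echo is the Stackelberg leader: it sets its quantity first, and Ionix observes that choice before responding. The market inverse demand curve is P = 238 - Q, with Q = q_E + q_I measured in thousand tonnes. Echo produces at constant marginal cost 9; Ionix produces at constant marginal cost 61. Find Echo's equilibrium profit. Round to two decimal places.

9870.13

Solve by backward induction. Given q_E, the follower Ionix maximises π_I = (238 - q_E - q_I)q_I - 61q_I.
Setting the follower's marginal profit to zero, 177 - q_E - 2q_I = 0, i.e. q_I = (177 - q_E)/2.
The leader anticipates this reaction. Substituting into P = 238 - Q gives P = 299/2 - (1/2)q_E, so π_E = (299/2 - (1/2)q_E)q_E - 9q_E.
Maximising: ∂π_E/∂q_E = 281/2 - q_E = 0, giving q_E = 281/2.
Then q_I = (177 - 281/2)/2 = 73/4.
Price P = 238 - 635/4 = 317/4.
Echo's profit: (317/4 - 9)·(281/2) = 9870.1250.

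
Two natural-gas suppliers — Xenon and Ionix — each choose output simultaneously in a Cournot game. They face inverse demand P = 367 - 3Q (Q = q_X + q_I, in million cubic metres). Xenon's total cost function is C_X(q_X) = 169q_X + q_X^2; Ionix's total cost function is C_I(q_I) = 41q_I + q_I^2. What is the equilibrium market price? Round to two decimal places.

Xenon's profit: π_X = (367 - 3Q)q_X - (169q_X + q_X²). Setting ∂π_X/∂q_X = 0: 198 - 8q_X - 3(q_I) = 0.
Ionix's profit: π_I = (367 - 3Q)q_I - (41q_I + q_I²). Setting ∂π_I/∂q_I = 0: 326 - 8q_I - 3(q_X) = 0.
Best responses: q_X = (198 - 3q_I)/8, q_I = (326 - 3q_X)/8.
Substituting one into the other gives q_X = 606/55 and q_I = 36.6182.
Total output Q = 524/11, so price P = 367 - 3·(524/11) = 224.0909.

224.09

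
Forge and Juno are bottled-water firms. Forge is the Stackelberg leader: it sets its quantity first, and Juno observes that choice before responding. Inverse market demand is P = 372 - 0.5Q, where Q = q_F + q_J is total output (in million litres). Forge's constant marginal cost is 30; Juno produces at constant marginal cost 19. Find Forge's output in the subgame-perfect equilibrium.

331

The follower Juno best-responds to any q_F: π_J = (372 - 0.5Q)q_J - 19q_J.
∂π_J/∂q_J = 353 - (1/2)q_F - q_J = 0 gives the reaction function q_J = (353 - (1/2)q_F).
The leader anticipates this reaction. Substituting into P = 372 - 0.5Q gives P = 391/2 - (1/4)q_F, so π_F = (391/2 - (1/4)q_F)q_F - 30q_F.
The leader's first-order condition 331/2 - (1/2)q_F = 0 yields q_F = 331.
Then q_J = (353 - (1/2)·331) = 375/2.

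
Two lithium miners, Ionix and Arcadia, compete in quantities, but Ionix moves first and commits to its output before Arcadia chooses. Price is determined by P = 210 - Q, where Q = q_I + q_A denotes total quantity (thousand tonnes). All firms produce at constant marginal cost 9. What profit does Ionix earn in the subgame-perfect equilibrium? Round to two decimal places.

The follower Arcadia best-responds to any q_I: π_A = (210 - Q)q_A - 9q_A.
Follower FOC: 201 - q_I - 2q_A = 0, so q_A(q_I) = (201 - q_I)/2.
The leader anticipates this reaction. Substituting into P = 210 - Q gives P = 219/2 - (1/2)q_I, so π_I = (219/2 - (1/2)q_I)q_I - 9q_I.
The leader's first-order condition 201/2 - q_I = 0 yields q_I = 201/2.
Then q_A = (201 - 201/2)/2 = 201/4.
Price P = 210 - 603/4 = 237/4.
Ionix's profit: (237/4 - 9)·(201/2) = 5050.1250.

5050.13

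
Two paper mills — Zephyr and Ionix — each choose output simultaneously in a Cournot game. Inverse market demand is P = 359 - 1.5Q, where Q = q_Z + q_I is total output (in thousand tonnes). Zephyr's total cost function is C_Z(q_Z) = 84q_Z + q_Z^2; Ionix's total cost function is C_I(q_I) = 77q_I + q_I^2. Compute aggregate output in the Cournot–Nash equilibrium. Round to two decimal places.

Zephyr's profit: π_Z = (359 - 1.5Q)q_Z - (84q_Z + q_Z²). Setting ∂π_Z/∂q_Z = 0: 275 - 5q_Z - (3/2)(q_I) = 0.
Ionix's first-order condition: 282 - 5q_I - (3/2)(q_Z) = 0.
Best responses: q_Z = (275 - (3/2)q_I)/5, q_I = (282 - (3/2)q_Z)/5.
Solving the pair: q_Z = 544/13, q_I = 570/13.
Total output Q = 544/13 + 570/13 = 1114/13.

85.69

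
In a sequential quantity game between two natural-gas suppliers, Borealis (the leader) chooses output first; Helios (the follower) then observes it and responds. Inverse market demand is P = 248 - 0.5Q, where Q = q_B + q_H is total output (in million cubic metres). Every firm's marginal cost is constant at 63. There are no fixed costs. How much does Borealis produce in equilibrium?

The follower Helios best-responds to any q_B: π_H = (248 - 0.5Q)q_H - 63q_H.
∂π_H/∂q_H = 185 - (1/2)q_B - q_H = 0 gives the reaction function q_H = (185 - (1/2)q_B).
Borealis substitutes q_H(q_B) into its own profit: π_B = q_B(248 - (1/2)q_B - (185 - (1/2)q_B)/2) - 63q_B = (311/2 - (1/4)q_B)q_B - 63q_B.
Leader FOC: 185/2 - (1/2)q_B = 0, so q_B = 185.
Then q_H = (185 - (1/2)·185) = 185/2.

185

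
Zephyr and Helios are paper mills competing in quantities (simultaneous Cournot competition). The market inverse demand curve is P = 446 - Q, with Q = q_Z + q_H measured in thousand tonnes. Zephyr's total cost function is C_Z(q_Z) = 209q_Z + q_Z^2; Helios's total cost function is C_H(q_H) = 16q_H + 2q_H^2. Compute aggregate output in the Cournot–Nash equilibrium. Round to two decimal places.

107.61

Zephyr's profit: π_Z = (446 - Q)q_Z - (209q_Z + q_Z²). Setting ∂π_Z/∂q_Z = 0: 237 - 4q_Z - (q_H) = 0.
Helios's profit: π_H = (446 - Q)q_H - (16q_H + 2q_H²). Setting ∂π_H/∂q_H = 0: 430 - 6q_H - (q_Z) = 0.
So q_Z = (237 - q_H)/4 and q_H = (430 - q_Z)/6.
Solving the pair: q_Z = 992/23, q_H = 1483/23.
Total output Q = 992/23 + 1483/23 = 107.6087.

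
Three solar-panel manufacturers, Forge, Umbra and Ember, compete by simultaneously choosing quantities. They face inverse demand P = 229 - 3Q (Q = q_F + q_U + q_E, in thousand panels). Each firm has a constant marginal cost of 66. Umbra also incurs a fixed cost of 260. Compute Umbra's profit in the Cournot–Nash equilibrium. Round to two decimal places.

293.52

Each firm earns π_i = (229 - 3Q)q_i - 66q_i.
Setting ∂π_i/∂q_i = 0 with rivals' quantities fixed: 163 - 6q_i - 3·Σ_{j≠i} q_j = 0.
With identical firms every q_j equals q_i, so Σ_{j≠i} q_j = 2q_i and 163 = 12q_i, giving q_i = 163/12.
Price P = 229 - 3·(163/4) = 427/4.
Umbra's profit: (427/4 - 66)·(163/12) - 260 = 293.5208.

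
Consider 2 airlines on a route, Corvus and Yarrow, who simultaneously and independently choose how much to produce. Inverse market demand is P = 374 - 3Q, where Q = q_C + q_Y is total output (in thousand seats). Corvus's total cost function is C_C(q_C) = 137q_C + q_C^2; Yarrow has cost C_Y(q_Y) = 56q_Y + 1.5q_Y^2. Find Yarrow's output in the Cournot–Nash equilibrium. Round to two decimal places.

Corvus's profit: π_C = (374 - 3Q)q_C - (137q_C + q_C²). Setting ∂π_C/∂q_C = 0: 237 - 8q_C - 3(q_Y) = 0.
Yarrow's first-order condition: 318 - 9q_Y - 3(q_C) = 0.
Best responses: q_C = (237 - 3q_Y)/8, q_Y = (318 - 3q_C)/9.
Substituting one into the other gives q_C = 131/7 and q_Y = 611/21.

29.10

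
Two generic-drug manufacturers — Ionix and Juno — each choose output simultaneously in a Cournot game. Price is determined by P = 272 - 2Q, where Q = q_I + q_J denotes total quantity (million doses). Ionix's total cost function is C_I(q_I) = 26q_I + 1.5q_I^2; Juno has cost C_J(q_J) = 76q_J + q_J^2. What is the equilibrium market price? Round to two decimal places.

168.63

Ionix's profit: π_I = (272 - 2Q)q_I - (26q_I + (3/2)q_I²). Setting ∂π_I/∂q_I = 0: 246 - 7q_I - 2(q_J) = 0.
Juno's first-order condition: 196 - 6q_J - 2(q_I) = 0.
Best responses: q_I = (246 - 2q_J)/7, q_J = (196 - 2q_I)/6.
Substituting one into the other gives q_I = 542/19 and q_J = 440/19.
Total output Q = 982/19, so price P = 272 - 2·(982/19) = 168.6316.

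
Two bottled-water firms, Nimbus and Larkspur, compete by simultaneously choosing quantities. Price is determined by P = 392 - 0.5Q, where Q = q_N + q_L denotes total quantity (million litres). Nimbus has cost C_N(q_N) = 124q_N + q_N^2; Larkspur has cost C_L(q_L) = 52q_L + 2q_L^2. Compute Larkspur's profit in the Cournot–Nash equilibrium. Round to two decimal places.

9020.35

Nimbus's profit: π_N = (392 - 0.5Q)q_N - (124q_N + q_N²). Setting ∂π_N/∂q_N = 0: 268 - 3q_N - (1/2)(q_L) = 0.
Larkspur's profit: π_L = (392 - 0.5Q)q_L - (52q_L + 2q_L²). Setting ∂π_L/∂q_L = 0: 340 - 5q_L - (1/2)(q_N) = 0.
Best responses: q_N = (268 - (1/2)q_L)/3, q_L = (340 - (1/2)q_N)/5.
Solving the pair: q_N = 79.3220, q_L = 60.0678.
Price P = 392 - (1/2)·139.3898 = 322.3051.
Larkspur's profit: 322.3051·60.0678 - 52·60.0678 - 2·60.0678² = 9020.3505.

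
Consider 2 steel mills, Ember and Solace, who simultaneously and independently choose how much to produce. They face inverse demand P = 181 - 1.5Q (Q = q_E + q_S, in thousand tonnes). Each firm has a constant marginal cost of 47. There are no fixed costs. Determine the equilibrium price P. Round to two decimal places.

A representative firm's profit is π_i = q_i(181 - 1.5Q) - 47q_i.
Setting ∂π_i/∂q_i = 0 with rivals' quantities fixed: 134 - 3q_i - (3/2)q_j = 0.
With identical firms every q_j equals q_i, so q_j = q_i and 134 = (9/2)q_i, giving q_i = 268/9.
Total output Q = 536/9, so price P = 181 - (3/2)·(536/9) = 275/3.

91.67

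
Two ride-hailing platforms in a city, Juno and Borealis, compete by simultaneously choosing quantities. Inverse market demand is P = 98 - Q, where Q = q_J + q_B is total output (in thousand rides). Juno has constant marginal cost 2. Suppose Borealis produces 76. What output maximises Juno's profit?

With the rival's output fixed at 76, Juno's profit is π_J = (98 - 76 - q_J)q_J - (2q_J) = (22 - q_J)q_J - (2q_J).
∂π_J/∂q_J = 20 - 2q_J = 0, so q_J = 10.

10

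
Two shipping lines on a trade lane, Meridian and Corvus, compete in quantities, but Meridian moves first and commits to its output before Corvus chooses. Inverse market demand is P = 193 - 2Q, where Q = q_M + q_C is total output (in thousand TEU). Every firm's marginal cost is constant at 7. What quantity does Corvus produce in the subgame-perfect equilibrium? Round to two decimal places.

The follower Corvus best-responds to any q_M: π_C = (193 - 2Q)q_C - 7q_C.
Follower FOC: 186 - 2q_M - 4q_C = 0, so q_C(q_M) = (186 - 2q_M)/4.
The leader anticipates this reaction. Substituting into P = 193 - 2Q gives P = 100 - q_M, so π_M = (100 - q_M)q_M - 7q_M.
Leader FOC: 93 - 2q_M = 0, so q_M = 93/2.
Then q_C = (186 - 2·(93/2))/4 = 93/4.

23.25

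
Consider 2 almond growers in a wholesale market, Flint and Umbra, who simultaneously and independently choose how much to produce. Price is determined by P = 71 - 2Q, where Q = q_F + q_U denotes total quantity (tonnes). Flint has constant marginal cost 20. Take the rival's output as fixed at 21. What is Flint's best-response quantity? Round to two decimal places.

With the rival's output fixed at 21, Flint's profit is π_F = (71 - 2·21 - 2q_F)q_F - (20q_F) = (29 - 2q_F)q_F - (20q_F).
∂π_F/∂q_F = 9 - 4q_F = 0, so q_F = 9/4.

2.25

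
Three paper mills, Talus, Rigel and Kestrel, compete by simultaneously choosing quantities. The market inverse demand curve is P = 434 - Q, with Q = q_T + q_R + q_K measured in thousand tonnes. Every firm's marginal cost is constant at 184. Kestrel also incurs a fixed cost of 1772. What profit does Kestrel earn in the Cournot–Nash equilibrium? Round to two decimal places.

A representative firm's profit is π_i = q_i(434 - Q) - 184q_i.
Setting ∂π_i/∂q_i = 0 with rivals' quantities fixed: 250 - 2q_i - Σ_{j≠i} q_j = 0.
With identical firms every q_j equals q_i, so Σ_{j≠i} q_j = 2q_i and 250 = 4q_i, giving q_i = 125/2.
Price P = 434 - 375/2 = 493/2.
Kestrel's profit: (493/2 - 184)·(125/2) - 1772 = 2134.2500.

2134.25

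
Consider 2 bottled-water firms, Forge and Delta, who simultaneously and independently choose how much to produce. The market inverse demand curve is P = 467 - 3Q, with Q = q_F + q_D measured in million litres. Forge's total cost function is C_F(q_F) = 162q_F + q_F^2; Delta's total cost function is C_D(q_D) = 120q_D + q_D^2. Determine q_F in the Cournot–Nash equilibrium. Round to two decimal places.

Forge's profit: π_F = (467 - 3Q)q_F - (162q_F + q_F²). Setting ∂π_F/∂q_F = 0: 305 - 8q_F - 3(q_D) = 0.
Delta's profit: π_D = (467 - 3Q)q_D - (120q_D + q_D²). Setting ∂π_D/∂q_D = 0: 347 - 8q_D - 3(q_F) = 0.
So q_F = (305 - 3q_D)/8 and q_D = (347 - 3q_F)/8.
Solving the pair: q_F = 1399/55, q_D = 1861/55.

25.44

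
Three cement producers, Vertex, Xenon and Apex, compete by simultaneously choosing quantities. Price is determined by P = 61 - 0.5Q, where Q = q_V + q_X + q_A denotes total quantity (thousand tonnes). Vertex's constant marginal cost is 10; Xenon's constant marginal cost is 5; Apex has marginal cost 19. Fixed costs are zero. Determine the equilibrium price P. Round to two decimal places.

23.75

Vertex's profit: π_V = (61 - 0.5Q)q_V - (10q_V). Setting ∂π_V/∂q_V = 0: 51 - q_V - (1/2)(q_X + q_A) = 0.
Xenon's first-order condition: 56 - q_X - (1/2)(q_V + q_A) = 0.
Apex's first-order condition: 42 - q_A - (1/2)(q_V + q_X) = 0.
Summing all 3 equations gives 149 − 2Q = 0, hence Q = 149/2.
Back-substituting: q_V = (51 − 149/4)/(1/2) = 55/2, q_X = (56 − 149/4)/(1/2) = 75/2, q_A = (42 − 149/4)/(1/2) = 19/2.
Total output Q = 149/2, so price P = 61 - (1/2)·(149/2) = 95/4.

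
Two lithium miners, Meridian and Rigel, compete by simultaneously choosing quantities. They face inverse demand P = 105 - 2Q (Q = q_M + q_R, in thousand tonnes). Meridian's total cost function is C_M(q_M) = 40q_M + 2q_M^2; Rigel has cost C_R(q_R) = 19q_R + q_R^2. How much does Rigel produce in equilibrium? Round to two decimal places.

Meridian's profit: π_M = (105 - 2Q)q_M - (40q_M + 2q_M²). Setting ∂π_M/∂q_M = 0: 65 - 8q_M - 2(q_R) = 0.
Rigel's profit: π_R = (105 - 2Q)q_R - (19q_R + q_R²). Setting ∂π_R/∂q_R = 0: 86 - 6q_R - 2(q_M) = 0.
Best responses: q_M = (65 - 2q_R)/8, q_R = (86 - 2q_M)/6.
Solving the pair: q_M = 109/22, q_R = 279/22.

12.68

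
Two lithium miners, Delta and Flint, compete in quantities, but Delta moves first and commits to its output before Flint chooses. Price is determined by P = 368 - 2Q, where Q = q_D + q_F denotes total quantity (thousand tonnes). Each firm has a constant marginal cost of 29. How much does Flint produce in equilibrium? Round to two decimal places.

42.38

Solve by backward induction. Given q_D, the follower Flint maximises π_F = (368 - 2q_D - 2q_F)q_F - 29q_F.
Follower FOC: 339 - 2q_D - 4q_F = 0, so q_F(q_D) = (339 - 2q_D)/4.
The leader anticipates this reaction. Substituting into P = 368 - 2Q gives P = 397/2 - q_D, so π_D = (397/2 - q_D)q_D - 29q_D.
Leader FOC: 339/2 - 2q_D = 0, so q_D = 339/4.
Then q_F = (339 - 2·(339/4))/4 = 339/8.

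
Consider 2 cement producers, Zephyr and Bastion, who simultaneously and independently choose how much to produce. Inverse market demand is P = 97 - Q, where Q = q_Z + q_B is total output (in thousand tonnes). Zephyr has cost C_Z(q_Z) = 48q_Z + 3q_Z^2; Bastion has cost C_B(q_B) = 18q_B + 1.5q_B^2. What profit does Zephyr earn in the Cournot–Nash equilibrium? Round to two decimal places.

72.47

Zephyr's profit: π_Z = (97 - Q)q_Z - (48q_Z + 3q_Z²). Setting ∂π_Z/∂q_Z = 0: 49 - 8q_Z - (q_B) = 0.
Bastion's first-order condition: 79 - 5q_B - (q_Z) = 0.
Rearranging gives the reaction functions q_Z = (49 - q_B)/8 and q_B = (79 - q_Z)/5.
Solving the pair: q_Z = 166/39, q_B = 583/39.
Price P = 97 - 749/39 = 77.7949.
Zephyr's profit: 77.7949·(166/39) - 48·(166/39) - 3(166/39)² = 72.4681.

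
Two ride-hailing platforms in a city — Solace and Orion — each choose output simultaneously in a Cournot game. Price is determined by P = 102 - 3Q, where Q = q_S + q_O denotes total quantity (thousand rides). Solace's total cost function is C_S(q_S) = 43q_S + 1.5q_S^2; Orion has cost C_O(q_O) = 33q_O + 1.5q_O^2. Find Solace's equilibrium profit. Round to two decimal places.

91.13

Solace's profit: π_S = (102 - 3Q)q_S - (43q_S + (3/2)q_S²). Setting ∂π_S/∂q_S = 0: 59 - 9q_S - 3(q_O) = 0.
Orion's first-order condition: 69 - 9q_O - 3(q_S) = 0.
Best responses: q_S = (59 - 3q_O)/9, q_O = (69 - 3q_S)/9.
Substituting one into the other gives q_S = 9/2 and q_O = 37/6.
Price P = 102 - 3·(32/3) = 70.
Solace's profit: 70·(9/2) - 43·(9/2) - (3/2)(9/2)² = 729/8.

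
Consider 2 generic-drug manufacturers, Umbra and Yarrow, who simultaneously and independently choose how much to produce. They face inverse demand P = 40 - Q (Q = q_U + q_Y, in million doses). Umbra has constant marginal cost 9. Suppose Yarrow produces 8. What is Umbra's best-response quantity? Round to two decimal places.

With the rival's output fixed at 8, Umbra's profit is π_U = (40 - 8 - q_U)q_U - (9q_U) = (32 - q_U)q_U - (9q_U).
∂π_U/∂q_U = 23 - 2q_U = 0, so q_U = 23/2.

11.50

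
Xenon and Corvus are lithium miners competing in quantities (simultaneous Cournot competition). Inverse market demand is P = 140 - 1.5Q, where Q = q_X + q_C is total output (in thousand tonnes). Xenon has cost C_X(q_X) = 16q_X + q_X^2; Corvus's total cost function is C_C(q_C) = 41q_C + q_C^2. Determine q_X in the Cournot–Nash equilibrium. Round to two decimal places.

Xenon's profit: π_X = (140 - 1.5Q)q_X - (16q_X + q_X²). Setting ∂π_X/∂q_X = 0: 124 - 5q_X - (3/2)(q_C) = 0.
Corvus's first-order condition: 99 - 5q_C - (3/2)(q_X) = 0.
Rearranging gives the reaction functions q_X = (124 - (3/2)q_C)/5 and q_C = (99 - (3/2)q_X)/5.
Substituting one into the other gives q_X = 1886/91 and q_C = 1236/91.

20.73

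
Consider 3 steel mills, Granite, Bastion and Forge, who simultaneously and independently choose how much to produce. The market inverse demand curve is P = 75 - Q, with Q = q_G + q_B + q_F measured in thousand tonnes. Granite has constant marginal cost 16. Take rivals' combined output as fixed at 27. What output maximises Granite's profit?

With rivals' combined output fixed at 27, Granite's profit is π_G = (75 - 27 - q_G)q_G - (16q_G) = (48 - q_G)q_G - (16q_G).
∂π_G/∂q_G = 32 - 2q_G = 0, so q_G = 16.

16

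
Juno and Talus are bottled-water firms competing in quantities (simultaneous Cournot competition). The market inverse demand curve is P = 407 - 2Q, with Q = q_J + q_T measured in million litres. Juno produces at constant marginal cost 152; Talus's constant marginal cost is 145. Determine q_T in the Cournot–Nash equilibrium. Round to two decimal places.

44.83

Juno's profit: π_J = (407 - 2Q)q_J - (152q_J). Setting ∂π_J/∂q_J = 0: 255 - 4q_J - 2(q_T) = 0.
Talus's first-order condition: 262 - 4q_T - 2(q_J) = 0.
Best responses: q_J = (255 - 2q_T)/4, q_T = (262 - 2q_J)/4.
Substituting one into the other gives q_J = 124/3 and q_T = 269/6.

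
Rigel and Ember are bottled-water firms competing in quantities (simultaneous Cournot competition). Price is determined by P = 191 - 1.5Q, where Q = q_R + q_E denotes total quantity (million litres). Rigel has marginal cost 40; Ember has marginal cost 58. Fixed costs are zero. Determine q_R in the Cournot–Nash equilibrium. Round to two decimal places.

37.56

Rigel's profit: π_R = (191 - 1.5Q)q_R - (40q_R). Setting ∂π_R/∂q_R = 0: 151 - 3q_R - (3/2)(q_E) = 0.
Ember's first-order condition: 133 - 3q_E - (3/2)(q_R) = 0.
Best responses: q_R = (151 - (3/2)q_E)/3, q_E = (133 - (3/2)q_R)/3.
Solving the pair: q_R = 338/9, q_E = 230/9.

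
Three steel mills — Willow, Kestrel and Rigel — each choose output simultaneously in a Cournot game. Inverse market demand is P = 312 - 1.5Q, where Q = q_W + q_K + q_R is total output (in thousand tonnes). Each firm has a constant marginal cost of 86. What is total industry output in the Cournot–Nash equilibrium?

113

A representative firm's profit is π_i = q_i(312 - 1.5Q) - 86q_i.
Setting ∂π_i/∂q_i = 0 with rivals' quantities fixed: 226 - 3q_i - (3/2)·Σ_{j≠i} q_j = 0.
By symmetry each firm produces the same amount; substituting Σ_{j≠i} q_j = 2q_i yields q_i = 226/6 = 113/3.
Total output Q = 113/3 + 113/3 + 113/3 = 113.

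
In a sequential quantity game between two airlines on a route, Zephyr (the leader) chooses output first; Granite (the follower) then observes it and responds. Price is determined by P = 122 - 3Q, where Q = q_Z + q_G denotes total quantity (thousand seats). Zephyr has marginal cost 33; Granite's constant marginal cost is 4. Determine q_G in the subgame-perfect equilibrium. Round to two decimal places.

14.67

Solve by backward induction. Given q_Z, the follower Granite maximises π_G = (122 - 3q_Z - 3q_G)q_G - 4q_G.
∂π_G/∂q_G = 118 - 3q_Z - 6q_G = 0 gives the reaction function q_G = (118 - 3q_Z)/6.
Zephyr substitutes q_G(q_Z) into its own profit: π_Z = q_Z(122 - 3q_Z - (118 - 3q_Z)/2) - 33q_Z = (63 - (3/2)q_Z)q_Z - 33q_Z.
The leader's first-order condition 30 - 3q_Z = 0 yields q_Z = 10.
Then q_G = (118 - 3·10)/6 = 44/3.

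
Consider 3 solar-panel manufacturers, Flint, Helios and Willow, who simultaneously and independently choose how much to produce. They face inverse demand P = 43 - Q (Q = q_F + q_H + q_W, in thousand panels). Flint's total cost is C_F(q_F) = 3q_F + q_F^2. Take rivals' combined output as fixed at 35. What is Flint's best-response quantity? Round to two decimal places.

With rivals' combined output fixed at 35, Flint's profit is π_F = (43 - 35 - q_F)q_F - (3q_F + q_F²) = (8 - q_F)q_F - (3q_F + q_F²).
∂π_F/∂q_F = 5 - 4q_F = 0, so q_F = 5/4.

1.25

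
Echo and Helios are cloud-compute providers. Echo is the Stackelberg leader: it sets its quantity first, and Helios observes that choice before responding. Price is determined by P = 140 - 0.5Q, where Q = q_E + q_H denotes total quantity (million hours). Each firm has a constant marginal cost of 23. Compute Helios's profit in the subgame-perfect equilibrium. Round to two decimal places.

Solve by backward induction. Given q_E, the follower Helios maximises π_H = (140 - (1/2)q_E - (1/2)q_H)q_H - 23q_H.
Follower FOC: 117 - (1/2)q_E - q_H = 0, so q_H(q_E) = (117 - (1/2)q_E).
Echo substitutes q_H(q_E) into its own profit: π_E = q_E(140 - (1/2)q_E - (117 - (1/2)q_E)/2) - 23q_E = (163/2 - (1/4)q_E)q_E - 23q_E.
Maximising: ∂π_E/∂q_E = 117/2 - (1/2)q_E = 0, giving q_E = 117.
Then q_H = (117 - (1/2)·117) = 117/2.
Price P = 140 - (1/2)·(351/2) = 209/4.
Helios's profit: (209/4 - 23)·(117/2) = 1711.1250.

1711.13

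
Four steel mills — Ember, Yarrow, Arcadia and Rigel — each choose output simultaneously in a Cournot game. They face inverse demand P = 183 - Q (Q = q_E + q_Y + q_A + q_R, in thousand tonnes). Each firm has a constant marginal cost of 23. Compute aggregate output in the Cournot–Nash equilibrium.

A representative firm's profit is π_i = q_i(183 - Q) - 23q_i.
First-order condition (treating rivals' output as given): 160 - 2q_i - Σ_{j≠i} q_j = 0.
With identical firms every q_j equals q_i, so Σ_{j≠i} q_j = 3q_i and 160 = 5q_i, giving q_i = 32.
Total output Q = 32 + 32 + 32 + 32 = 128.

128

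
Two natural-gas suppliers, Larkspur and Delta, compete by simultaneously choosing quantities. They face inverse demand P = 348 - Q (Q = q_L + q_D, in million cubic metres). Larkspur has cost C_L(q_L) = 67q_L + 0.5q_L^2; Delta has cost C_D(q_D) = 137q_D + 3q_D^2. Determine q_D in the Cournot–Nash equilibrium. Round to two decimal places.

Larkspur's profit: π_L = (348 - Q)q_L - (67q_L + (1/2)q_L²). Setting ∂π_L/∂q_L = 0: 281 - 3q_L - (q_D) = 0.
Delta's first-order condition: 211 - 8q_D - (q_L) = 0.
So q_L = (281 - q_D)/3 and q_D = (211 - q_L)/8.
Substituting one into the other gives q_L = 88.5652 and q_D = 352/23.

15.30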